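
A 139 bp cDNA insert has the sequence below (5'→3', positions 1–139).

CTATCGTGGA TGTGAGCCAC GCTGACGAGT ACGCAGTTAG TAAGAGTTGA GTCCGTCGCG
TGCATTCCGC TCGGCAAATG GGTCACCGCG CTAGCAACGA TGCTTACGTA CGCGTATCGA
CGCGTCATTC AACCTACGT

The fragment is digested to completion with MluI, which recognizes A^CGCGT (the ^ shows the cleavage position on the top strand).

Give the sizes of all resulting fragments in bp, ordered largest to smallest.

MluI sites (ACGCGT) start at positions 110, 120.
MluI cuts after the first base of each site, so after positions 110, 120.
Linear molecule, 2 cuts → 3 fragments:
  1–110 → 110 bp
  111–120 → 10 bp
  121–139 → 19 bp
Sorted largest to smallest: 110, 19, 10 bp.

110, 19, 10 bp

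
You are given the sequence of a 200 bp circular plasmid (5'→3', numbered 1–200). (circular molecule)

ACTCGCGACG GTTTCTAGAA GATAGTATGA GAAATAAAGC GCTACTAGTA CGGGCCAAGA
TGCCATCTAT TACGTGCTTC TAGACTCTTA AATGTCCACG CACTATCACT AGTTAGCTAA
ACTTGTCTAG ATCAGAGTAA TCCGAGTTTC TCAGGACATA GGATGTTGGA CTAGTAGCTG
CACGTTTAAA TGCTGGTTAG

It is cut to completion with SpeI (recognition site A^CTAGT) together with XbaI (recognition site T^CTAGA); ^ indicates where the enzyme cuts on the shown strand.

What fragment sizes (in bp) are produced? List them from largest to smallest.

SpeI sites (ACTAGT) start at positions 44, 108, 170.
SpeI cuts after the first base of each site, so after positions 44, 108, 170.
XbaI sites (TCTAGA) start at positions 14, 79, 126.
XbaI cuts after the first base of each site, so after positions 14, 79, 126.
Combined cut positions: 14, 44, 79, 108, 126, 170.
Circular molecule, 6 cuts → 6 fragments:
  15–44 → 30 bp
  45–79 → 35 bp
  80–108 → 29 bp
  109–126 → 18 bp
  127–170 → 44 bp
  171–200 then 1–14 → 30 + 14 = 44 bp
Sorted largest to smallest: 44, 44, 35, 30, 29, 18 bp.

44, 44, 35, 30, 29, 18 bp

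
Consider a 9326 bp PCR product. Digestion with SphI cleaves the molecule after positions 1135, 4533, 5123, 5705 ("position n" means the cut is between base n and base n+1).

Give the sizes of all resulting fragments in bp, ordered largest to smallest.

3621, 3398, 1135, 590, 582 bp

Linear molecule, 4 cuts → 5 fragments:
  1135 − 0 = 1135 bp
  4533 − 1135 = 3398 bp
  5123 − 4533 = 590 bp
  5705 − 5123 = 582 bp
  9326 − 5705 = 3621 bp
Sorted largest to smallest: 3621, 3398, 1135, 590, 582 bp.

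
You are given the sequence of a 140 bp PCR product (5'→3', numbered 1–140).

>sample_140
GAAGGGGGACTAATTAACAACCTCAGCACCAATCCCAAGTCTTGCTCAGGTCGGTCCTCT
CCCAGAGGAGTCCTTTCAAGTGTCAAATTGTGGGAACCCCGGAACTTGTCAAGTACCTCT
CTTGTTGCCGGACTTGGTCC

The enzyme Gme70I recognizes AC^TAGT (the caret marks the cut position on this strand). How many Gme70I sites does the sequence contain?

0

No occurrence of ACTAGT is present in the sequence.
Gme70I does not cut: 0 sites.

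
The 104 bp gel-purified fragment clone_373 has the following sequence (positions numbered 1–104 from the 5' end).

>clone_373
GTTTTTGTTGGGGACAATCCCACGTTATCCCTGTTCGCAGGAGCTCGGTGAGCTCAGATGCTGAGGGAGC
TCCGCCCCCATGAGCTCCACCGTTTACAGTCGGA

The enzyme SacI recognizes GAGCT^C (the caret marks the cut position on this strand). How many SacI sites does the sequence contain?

4

GAGCTC occurs starting at positions 41, 50, 67, 82.
SacI cuts at 4 sites.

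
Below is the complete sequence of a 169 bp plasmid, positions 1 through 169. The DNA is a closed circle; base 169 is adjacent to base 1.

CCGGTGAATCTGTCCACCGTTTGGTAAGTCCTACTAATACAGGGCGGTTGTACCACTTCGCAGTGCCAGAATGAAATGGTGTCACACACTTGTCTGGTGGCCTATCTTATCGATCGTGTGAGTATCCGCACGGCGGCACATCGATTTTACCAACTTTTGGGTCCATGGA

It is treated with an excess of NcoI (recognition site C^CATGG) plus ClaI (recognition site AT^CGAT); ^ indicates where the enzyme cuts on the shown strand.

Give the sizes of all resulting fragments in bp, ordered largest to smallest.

The NcoI site (CCATGG) starts at position 163.
NcoI cuts after the first base of each site, so after position 163.
ClaI sites (ATCGAT) start at positions 109, 140.
ClaI cuts after base 2 of each site, so after positions 110, 141.
Combined cut positions: 110, 141, 163.
Circular molecule, 3 cuts → 3 fragments:
  111–141 → 31 bp
  142–163 → 22 bp
  164–169 then 1–110 → 6 + 110 = 116 bp
Sorted largest to smallest: 116, 31, 22 bp.

116, 31, 22 bp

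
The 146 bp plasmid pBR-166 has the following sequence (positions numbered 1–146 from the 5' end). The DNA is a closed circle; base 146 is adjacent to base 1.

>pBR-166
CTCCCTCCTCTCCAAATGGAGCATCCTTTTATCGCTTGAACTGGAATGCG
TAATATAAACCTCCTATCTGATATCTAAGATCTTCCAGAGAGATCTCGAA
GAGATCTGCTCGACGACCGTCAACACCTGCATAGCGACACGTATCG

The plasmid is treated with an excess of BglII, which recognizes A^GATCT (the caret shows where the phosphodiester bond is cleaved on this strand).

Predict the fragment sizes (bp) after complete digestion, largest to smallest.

BglII sites (AGATCT) start at positions 78, 91, 102.
BglII cuts after the first base of each site, so after positions 78, 91, 102.
Circular molecule, 3 cuts → 3 fragments:
  79–91 → 13 bp
  92–102 → 11 bp
  103–146 then 1–78 → 44 + 78 = 122 bp
Sorted largest to smallest: 122, 13, 11 bp.

122, 13, 11 bp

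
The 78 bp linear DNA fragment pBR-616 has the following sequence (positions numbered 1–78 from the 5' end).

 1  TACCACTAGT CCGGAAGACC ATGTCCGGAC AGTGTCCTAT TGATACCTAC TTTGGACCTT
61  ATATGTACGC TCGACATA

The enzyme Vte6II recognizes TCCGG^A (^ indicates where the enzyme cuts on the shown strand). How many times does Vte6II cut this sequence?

TCCGGA occurs starting at positions 10, 24.
Vte6II cuts at 2 sites.

2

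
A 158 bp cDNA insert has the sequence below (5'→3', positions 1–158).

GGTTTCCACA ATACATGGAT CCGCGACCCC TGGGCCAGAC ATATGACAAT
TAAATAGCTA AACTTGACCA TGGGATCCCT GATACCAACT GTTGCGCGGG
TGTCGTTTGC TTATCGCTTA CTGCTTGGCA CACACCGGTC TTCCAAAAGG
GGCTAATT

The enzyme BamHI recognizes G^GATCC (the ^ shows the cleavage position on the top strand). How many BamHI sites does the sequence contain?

GGATCC occurs starting at positions 17, 73.
BamHI cuts at 2 sites.

2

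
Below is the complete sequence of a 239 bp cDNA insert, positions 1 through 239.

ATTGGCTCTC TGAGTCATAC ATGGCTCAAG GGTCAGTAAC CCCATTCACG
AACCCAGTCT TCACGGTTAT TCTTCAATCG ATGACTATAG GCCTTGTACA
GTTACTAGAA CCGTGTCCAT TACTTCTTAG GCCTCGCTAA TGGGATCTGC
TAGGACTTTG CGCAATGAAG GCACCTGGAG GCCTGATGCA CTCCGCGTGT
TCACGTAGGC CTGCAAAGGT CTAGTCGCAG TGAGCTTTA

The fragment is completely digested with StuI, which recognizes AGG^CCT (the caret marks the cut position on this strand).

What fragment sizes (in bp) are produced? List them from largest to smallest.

91, 50, 40, 30, 28 bp

StuI sites (AGGCCT) start at positions 89, 129, 179, 207.
StuI cuts after base 3 of each site, so after positions 91, 131, 181, 209.
Linear molecule, 4 cuts → 5 fragments:
  1–91 → 91 bp
  92–131 → 40 bp
  132–181 → 50 bp
  182–209 → 28 bp
  210–239 → 30 bp
Sorted largest to smallest: 91, 50, 40, 30, 28 bp.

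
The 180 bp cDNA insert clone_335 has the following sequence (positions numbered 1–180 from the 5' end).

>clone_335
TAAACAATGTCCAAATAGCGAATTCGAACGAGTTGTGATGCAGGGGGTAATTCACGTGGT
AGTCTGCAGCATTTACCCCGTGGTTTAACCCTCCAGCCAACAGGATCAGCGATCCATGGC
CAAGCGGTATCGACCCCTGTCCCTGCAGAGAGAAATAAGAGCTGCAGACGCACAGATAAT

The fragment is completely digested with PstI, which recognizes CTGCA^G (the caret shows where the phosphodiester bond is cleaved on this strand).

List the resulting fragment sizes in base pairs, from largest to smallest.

PstI sites (CTGCAG) start at positions 64, 143, 162.
PstI cuts after base 5 of each site (before the last base), so after positions 68, 147, 166.
Linear molecule, 3 cuts → 4 fragments:
  1–68 → 68 bp
  69–147 → 79 bp
  148–166 → 19 bp
  167–180 → 14 bp
Sorted largest to smallest: 79, 68, 19, 14 bp.

79, 68, 19, 14 bp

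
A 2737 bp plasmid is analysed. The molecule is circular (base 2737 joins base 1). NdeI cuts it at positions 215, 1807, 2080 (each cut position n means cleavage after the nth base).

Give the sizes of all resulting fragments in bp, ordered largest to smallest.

Circular molecule, 3 cuts → 3 fragments:
  1807 − 215 = 1592 bp
  2080 − 1807 = 273 bp
  wrap: 2737 − 2080 + 215 = 872 bp
Sorted largest to smallest: 1592, 872, 273 bp.

1592, 872, 273 bp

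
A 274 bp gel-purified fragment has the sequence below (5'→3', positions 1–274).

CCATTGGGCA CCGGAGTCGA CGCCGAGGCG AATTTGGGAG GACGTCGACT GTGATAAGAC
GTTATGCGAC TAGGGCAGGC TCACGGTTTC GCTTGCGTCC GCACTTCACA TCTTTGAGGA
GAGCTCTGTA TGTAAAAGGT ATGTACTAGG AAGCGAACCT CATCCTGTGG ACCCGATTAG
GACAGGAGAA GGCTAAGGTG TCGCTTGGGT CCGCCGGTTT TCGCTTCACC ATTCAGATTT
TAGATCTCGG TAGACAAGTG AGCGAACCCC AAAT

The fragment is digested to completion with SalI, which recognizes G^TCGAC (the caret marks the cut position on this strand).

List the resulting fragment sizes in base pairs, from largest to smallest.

230, 28, 16 bp

SalI sites (GTCGAC) start at positions 16, 44.
SalI cuts after the first base of each site, so after positions 16, 44.
Linear molecule, 2 cuts → 3 fragments:
  1–16 → 16 bp
  17–44 → 28 bp
  45–274 → 230 bp
Sorted largest to smallest: 230, 28, 16 bp.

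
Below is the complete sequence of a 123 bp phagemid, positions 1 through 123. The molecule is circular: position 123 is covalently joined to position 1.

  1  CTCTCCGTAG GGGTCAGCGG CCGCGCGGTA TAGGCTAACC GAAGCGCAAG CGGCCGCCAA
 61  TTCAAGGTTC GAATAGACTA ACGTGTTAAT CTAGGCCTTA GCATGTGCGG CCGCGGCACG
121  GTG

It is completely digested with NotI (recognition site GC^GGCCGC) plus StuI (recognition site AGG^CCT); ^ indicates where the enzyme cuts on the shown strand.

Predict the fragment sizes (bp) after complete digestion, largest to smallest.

NotI sites (GCGGCCGC) start at positions 17, 50, 107.
NotI cuts after base 2 of each site, so after positions 18, 51, 108.
The StuI site (AGGCCT) starts at position 93.
StuI cuts after base 3 of each site, so after position 95.
Combined cut positions: 18, 51, 95, 108.
Circular molecule, 4 cuts → 4 fragments:
  19–51 → 33 bp
  52–95 → 44 bp
  96–108 → 13 bp
  109–123 then 1–18 → 15 + 18 = 33 bp
Sorted largest to smallest: 44, 33, 33, 13 bp.

44, 33, 33, 13 bp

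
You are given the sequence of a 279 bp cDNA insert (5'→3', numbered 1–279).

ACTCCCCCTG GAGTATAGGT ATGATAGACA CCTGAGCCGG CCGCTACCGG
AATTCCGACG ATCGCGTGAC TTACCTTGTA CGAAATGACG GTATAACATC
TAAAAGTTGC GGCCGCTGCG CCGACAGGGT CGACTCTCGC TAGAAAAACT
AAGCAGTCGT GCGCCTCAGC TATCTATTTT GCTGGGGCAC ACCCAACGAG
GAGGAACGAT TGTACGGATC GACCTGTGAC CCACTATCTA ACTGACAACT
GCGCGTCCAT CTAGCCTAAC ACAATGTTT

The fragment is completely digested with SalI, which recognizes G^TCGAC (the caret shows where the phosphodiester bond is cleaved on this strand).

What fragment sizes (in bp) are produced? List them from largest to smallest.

The SalI site (GTCGAC) starts at position 129.
SalI cuts after the first base of each site, so after position 129.
Linear molecule, 1 cut → 2 fragments:
  1–129 → 129 bp
  130–279 → 150 bp
Sorted largest to smallest: 150, 129 bp.

150, 129 bp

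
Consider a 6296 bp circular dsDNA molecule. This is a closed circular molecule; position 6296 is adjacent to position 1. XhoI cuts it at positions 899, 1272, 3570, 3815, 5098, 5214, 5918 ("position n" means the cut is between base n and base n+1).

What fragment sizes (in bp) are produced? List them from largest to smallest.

2298, 1283, 1277, 704, 373, 245, 116 bp

Circular molecule, 7 cuts → 7 fragments:
  1272 − 899 = 373 bp
  3570 − 1272 = 2298 bp
  3815 − 3570 = 245 bp
  5098 − 3815 = 1283 bp
  5214 − 5098 = 116 bp
  5918 − 5214 = 704 bp
  wrap: 6296 − 5918 + 899 = 1277 bp
Sorted largest to smallest: 2298, 1283, 1277, 704, 373, 245, 116 bp.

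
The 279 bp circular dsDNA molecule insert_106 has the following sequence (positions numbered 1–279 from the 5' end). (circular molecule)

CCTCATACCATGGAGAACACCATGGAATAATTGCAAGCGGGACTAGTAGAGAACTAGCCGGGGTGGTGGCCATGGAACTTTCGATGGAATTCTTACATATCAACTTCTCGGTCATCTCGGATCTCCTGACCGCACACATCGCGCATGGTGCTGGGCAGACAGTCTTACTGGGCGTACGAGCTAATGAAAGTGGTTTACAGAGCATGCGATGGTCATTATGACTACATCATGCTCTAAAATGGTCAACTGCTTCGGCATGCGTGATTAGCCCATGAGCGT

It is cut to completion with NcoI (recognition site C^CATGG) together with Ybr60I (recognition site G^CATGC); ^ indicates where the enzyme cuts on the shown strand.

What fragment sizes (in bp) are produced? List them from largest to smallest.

NcoI sites (CCATGG) start at positions 8, 20, 70.
NcoI cuts after the first base of each site, so after positions 8, 20, 70.
Ybr60I sites (GCATGC) start at positions 202, 255.
Ybr60I cuts after the first base of each site, so after positions 202, 255.
Combined cut positions: 8, 20, 70, 202, 255.
Circular molecule, 5 cuts → 5 fragments:
  9–20 → 12 bp
  21–70 → 50 bp
  71–202 → 132 bp
  203–255 → 53 bp
  256–279 then 1–8 → 24 + 8 = 32 bp
Sorted largest to smallest: 132, 53, 50, 32, 12 bp.

132, 53, 50, 32, 12 bp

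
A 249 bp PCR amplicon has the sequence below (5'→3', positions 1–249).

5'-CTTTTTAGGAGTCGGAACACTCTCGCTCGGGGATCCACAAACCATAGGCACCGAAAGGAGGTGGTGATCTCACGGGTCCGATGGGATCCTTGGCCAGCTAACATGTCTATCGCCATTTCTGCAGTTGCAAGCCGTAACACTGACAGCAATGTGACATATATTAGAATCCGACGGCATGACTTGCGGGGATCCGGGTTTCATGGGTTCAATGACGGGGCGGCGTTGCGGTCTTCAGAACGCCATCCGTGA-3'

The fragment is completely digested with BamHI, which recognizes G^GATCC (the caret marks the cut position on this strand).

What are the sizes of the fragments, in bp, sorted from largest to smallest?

103, 62, 53, 31 bp

BamHI sites (GGATCC) start at positions 31, 84, 187.
BamHI cuts after the first base of each site, so after positions 31, 84, 187.
Linear molecule, 3 cuts → 4 fragments:
  1–31 → 31 bp
  32–84 → 53 bp
  85–187 → 103 bp
  188–249 → 62 bp
Sorted largest to smallest: 103, 62, 53, 31 bp.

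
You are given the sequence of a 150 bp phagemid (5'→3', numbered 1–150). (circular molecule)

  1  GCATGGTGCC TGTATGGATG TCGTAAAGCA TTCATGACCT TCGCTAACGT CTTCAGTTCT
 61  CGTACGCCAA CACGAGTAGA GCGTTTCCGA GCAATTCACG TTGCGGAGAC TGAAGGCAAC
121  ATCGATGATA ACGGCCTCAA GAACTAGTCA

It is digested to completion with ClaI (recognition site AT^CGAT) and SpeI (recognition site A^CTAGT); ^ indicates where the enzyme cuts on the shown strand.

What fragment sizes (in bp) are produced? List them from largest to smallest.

The ClaI site (ATCGAT) starts at position 121.
ClaI cuts after base 2 of each site, so after position 122.
The SpeI site (ACTAGT) starts at position 143.
SpeI cuts after the first base of each site, so after position 143.
Combined cut positions: 122, 143.
Circular molecule, 2 cuts → 2 fragments:
  123–143 → 21 bp
  144–150 then 1–122 → 7 + 122 = 129 bp
Sorted largest to smallest: 129, 21 bp.

129, 21 bp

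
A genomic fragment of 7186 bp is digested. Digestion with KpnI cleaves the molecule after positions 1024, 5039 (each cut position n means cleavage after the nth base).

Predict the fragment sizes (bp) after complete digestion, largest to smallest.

Linear molecule, 2 cuts → 3 fragments:
  1024 − 0 = 1024 bp
  5039 − 1024 = 4015 bp
  7186 − 5039 = 2147 bp
Sorted largest to smallest: 4015, 2147, 1024 bp.

4015, 2147, 1024 bp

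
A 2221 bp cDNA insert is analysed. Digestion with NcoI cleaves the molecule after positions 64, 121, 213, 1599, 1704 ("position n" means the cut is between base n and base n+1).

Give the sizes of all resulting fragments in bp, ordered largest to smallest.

Linear molecule, 5 cuts → 6 fragments:
  64 − 0 = 64 bp
  121 − 64 = 57 bp
  213 − 121 = 92 bp
  1599 − 213 = 1386 bp
  1704 − 1599 = 105 bp
  2221 − 1704 = 517 bp
Sorted largest to smallest: 1386, 517, 105, 92, 64, 57 bp.

1386, 517, 105, 92, 64, 57 bp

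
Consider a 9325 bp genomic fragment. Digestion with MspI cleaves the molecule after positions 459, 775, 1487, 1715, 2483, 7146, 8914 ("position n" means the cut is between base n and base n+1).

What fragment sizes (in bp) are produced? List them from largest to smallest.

4663, 1768, 768, 712, 459, 411, 316, 228 bp

Linear molecule, 7 cuts → 8 fragments:
  459 − 0 = 459 bp
  775 − 459 = 316 bp
  1487 − 775 = 712 bp
  1715 − 1487 = 228 bp
  2483 − 1715 = 768 bp
  7146 − 2483 = 4663 bp
  8914 − 7146 = 1768 bp
  9325 − 8914 = 411 bp
Sorted largest to smallest: 4663, 1768, 768, 712, 459, 411, 316, 228 bp.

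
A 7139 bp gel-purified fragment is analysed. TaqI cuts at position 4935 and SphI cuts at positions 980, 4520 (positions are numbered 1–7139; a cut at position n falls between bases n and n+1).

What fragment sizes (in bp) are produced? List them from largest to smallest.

3540, 2204, 980, 415 bp

Combined cut positions (sorted): 980, 4520, 4935.
Linear molecule, 3 cuts → 4 fragments:
  980 − 0 = 980 bp
  4520 − 980 = 3540 bp
  4935 − 4520 = 415 bp
  7139 − 4935 = 2204 bp
Sorted largest to smallest: 3540, 2204, 980, 415 bp.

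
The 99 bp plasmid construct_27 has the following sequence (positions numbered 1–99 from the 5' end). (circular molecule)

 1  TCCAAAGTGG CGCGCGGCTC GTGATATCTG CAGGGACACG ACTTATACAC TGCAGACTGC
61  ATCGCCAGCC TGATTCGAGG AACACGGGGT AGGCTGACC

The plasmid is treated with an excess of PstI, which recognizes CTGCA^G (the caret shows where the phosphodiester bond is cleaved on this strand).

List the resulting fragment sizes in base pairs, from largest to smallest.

PstI sites (CTGCAG) start at positions 28, 50.
PstI cuts after base 5 of each site (before the last base), so after positions 32, 54.
Circular molecule, 2 cuts → 2 fragments:
  33–54 → 22 bp
  55–99 then 1–32 → 45 + 32 = 77 bp
Sorted largest to smallest: 77, 22 bp.

77, 22 bp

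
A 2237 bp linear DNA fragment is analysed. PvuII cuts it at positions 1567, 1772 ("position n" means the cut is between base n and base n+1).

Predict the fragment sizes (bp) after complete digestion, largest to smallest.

Linear molecule, 2 cuts → 3 fragments:
  1567 − 0 = 1567 bp
  1772 − 1567 = 205 bp
  2237 − 1772 = 465 bp
Sorted largest to smallest: 1567, 465, 205 bp.

1567, 465, 205 bp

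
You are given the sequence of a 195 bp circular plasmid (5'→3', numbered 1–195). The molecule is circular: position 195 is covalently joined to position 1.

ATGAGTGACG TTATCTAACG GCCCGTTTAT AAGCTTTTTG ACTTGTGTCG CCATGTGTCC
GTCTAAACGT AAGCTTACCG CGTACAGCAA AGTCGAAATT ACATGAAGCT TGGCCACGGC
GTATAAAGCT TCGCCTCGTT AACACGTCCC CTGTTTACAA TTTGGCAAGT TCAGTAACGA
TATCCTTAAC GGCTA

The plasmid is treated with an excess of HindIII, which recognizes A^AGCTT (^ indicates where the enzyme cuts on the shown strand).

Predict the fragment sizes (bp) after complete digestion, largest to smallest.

100, 40, 35, 20 bp

HindIII sites (AAGCTT) start at positions 31, 71, 106, 126.
HindIII cuts after the first base of each site, so after positions 31, 71, 106, 126.
Circular molecule, 4 cuts → 4 fragments:
  32–71 → 40 bp
  72–106 → 35 bp
  107–126 → 20 bp
  127–195 then 1–31 → 69 + 31 = 100 bp
Sorted largest to smallest: 100, 40, 35, 20 bp.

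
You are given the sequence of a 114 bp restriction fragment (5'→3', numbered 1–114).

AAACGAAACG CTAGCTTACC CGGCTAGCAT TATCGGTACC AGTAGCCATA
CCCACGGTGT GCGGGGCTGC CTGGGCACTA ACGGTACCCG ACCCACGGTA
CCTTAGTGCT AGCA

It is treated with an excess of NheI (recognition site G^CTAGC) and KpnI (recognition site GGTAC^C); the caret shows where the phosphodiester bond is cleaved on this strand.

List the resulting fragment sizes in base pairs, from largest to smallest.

NheI sites (GCTAGC) start at positions 10, 23, 108.
NheI cuts after the first base of each site, so after positions 10, 23, 108.
KpnI sites (GGTACC) start at positions 35, 83, 97.
KpnI cuts after base 5 of each site (before the last base), so after positions 39, 87, 101.
Combined cut positions: 10, 23, 39, 87, 101, 108.
Linear molecule, 6 cuts → 7 fragments:
  1–10 → 10 bp
  11–23 → 13 bp
  24–39 → 16 bp
  40–87 → 48 bp
  88–101 → 14 bp
  102–108 → 7 bp
  109–114 → 6 bp
Sorted largest to smallest: 48, 16, 14, 13, 10, 7, 6 bp.

48, 16, 14, 13, 10, 7, 6 bp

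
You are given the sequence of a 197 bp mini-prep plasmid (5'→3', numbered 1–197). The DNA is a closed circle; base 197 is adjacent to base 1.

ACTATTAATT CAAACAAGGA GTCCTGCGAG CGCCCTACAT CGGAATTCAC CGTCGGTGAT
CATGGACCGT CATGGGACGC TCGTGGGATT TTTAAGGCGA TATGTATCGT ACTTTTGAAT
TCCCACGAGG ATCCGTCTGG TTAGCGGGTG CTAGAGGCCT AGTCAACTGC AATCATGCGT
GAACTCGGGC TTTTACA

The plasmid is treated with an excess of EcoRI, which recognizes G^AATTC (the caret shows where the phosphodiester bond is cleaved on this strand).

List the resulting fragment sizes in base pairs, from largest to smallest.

EcoRI sites (GAATTC) start at positions 43, 117.
EcoRI cuts after the first base of each site, so after positions 43, 117.
Circular molecule, 2 cuts → 2 fragments:
  44–117 → 74 bp
  118–197 then 1–43 → 80 + 43 = 123 bp
Sorted largest to smallest: 123, 74 bp.

123, 74 bp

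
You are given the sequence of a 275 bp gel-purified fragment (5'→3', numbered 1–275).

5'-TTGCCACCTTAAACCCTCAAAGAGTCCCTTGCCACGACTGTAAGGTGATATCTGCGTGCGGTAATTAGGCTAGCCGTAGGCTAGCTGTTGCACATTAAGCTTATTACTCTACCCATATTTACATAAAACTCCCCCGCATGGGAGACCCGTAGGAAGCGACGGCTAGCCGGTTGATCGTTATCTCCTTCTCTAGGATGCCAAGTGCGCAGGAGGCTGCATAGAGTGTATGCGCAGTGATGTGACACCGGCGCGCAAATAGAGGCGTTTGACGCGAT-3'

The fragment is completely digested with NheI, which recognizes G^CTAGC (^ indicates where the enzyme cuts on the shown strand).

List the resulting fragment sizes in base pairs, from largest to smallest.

113, 82, 69, 11 bp

NheI sites (GCTAGC) start at positions 69, 80, 162.
NheI cuts after the first base of each site, so after positions 69, 80, 162.
Linear molecule, 3 cuts → 4 fragments:
  1–69 → 69 bp
  70–80 → 11 bp
  81–162 → 82 bp
  163–275 → 113 bp
Sorted largest to smallest: 113, 82, 69, 11 bp.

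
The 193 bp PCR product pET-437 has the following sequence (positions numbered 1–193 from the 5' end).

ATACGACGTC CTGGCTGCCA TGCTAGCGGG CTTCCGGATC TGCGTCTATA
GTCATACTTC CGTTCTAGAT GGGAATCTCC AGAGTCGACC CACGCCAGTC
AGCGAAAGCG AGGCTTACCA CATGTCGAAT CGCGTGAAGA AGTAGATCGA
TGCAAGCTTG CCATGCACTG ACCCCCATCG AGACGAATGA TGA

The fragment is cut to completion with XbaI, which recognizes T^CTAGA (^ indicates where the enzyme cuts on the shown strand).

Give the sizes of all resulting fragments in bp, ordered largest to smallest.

The XbaI site (TCTAGA) starts at position 64.
XbaI cuts after the first base of each site, so after position 64.
Linear molecule, 1 cut → 2 fragments:
  1–64 → 64 bp
  65–193 → 129 bp
Sorted largest to smallest: 129, 64 bp.

129, 64 bp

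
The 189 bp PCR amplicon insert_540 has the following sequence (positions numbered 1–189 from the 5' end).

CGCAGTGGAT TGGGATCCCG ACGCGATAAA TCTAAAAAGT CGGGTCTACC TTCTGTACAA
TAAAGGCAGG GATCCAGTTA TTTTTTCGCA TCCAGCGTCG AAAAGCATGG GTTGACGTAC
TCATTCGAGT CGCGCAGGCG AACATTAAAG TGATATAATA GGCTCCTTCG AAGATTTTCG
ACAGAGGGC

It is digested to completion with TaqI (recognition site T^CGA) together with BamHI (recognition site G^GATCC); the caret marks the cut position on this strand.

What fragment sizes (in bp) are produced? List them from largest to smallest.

TaqI sites (TCGA) start at positions 98, 125, 168, 178.
TaqI cuts after the first base of each site, so after positions 98, 125, 168, 178.
BamHI sites (GGATCC) start at positions 13, 70.
BamHI cuts after the first base of each site, so after positions 13, 70.
Combined cut positions: 13, 70, 98, 125, 168, 178.
Linear molecule, 6 cuts → 7 fragments:
  1–13 → 13 bp
  14–70 → 57 bp
  71–98 → 28 bp
  99–125 → 27 bp
  126–168 → 43 bp
  169–178 → 10 bp
  179–189 → 11 bp
Sorted largest to smallest: 57, 43, 28, 27, 13, 11, 10 bp.

57, 43, 28, 27, 13, 11, 10 bp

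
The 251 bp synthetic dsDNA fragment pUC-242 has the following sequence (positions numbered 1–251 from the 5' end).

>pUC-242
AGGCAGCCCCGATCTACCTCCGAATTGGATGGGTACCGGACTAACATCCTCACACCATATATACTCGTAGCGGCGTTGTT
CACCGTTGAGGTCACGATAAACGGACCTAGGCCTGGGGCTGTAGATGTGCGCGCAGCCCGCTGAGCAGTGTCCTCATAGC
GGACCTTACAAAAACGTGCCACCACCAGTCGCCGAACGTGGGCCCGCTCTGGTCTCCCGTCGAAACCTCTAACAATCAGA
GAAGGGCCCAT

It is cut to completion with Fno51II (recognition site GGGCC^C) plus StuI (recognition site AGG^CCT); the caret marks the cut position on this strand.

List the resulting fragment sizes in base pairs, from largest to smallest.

Fno51II sites (GGGCCC) start at positions 200, 244.
Fno51II cuts after base 5 of each site (before the last base), so after positions 204, 248.
The StuI site (AGGCCT) starts at position 109.
StuI cuts after base 3 of each site, so after position 111.
Combined cut positions: 111, 204, 248.
Linear molecule, 3 cuts → 4 fragments:
  1–111 → 111 bp
  112–204 → 93 bp
  205–248 → 44 bp
  249–251 → 3 bp
Sorted largest to smallest: 111, 93, 44, 3 bp.

111, 93, 44, 3 bp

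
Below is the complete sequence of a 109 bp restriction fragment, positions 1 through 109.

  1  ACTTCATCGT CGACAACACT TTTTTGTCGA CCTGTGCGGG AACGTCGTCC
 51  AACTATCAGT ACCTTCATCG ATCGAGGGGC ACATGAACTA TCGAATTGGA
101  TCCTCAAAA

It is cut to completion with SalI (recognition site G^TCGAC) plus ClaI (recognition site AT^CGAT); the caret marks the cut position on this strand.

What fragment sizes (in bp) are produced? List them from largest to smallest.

42, 41, 17, 9 bp

SalI sites (GTCGAC) start at positions 9, 26.
SalI cuts after the first base of each site, so after positions 9, 26.
The ClaI site (ATCGAT) starts at position 67.
ClaI cuts after base 2 of each site, so after position 68.
Combined cut positions: 9, 26, 68.
Linear molecule, 3 cuts → 4 fragments:
  1–9 → 9 bp
  10–26 → 17 bp
  27–68 → 42 bp
  69–109 → 41 bp
Sorted largest to smallest: 42, 41, 17, 9 bp.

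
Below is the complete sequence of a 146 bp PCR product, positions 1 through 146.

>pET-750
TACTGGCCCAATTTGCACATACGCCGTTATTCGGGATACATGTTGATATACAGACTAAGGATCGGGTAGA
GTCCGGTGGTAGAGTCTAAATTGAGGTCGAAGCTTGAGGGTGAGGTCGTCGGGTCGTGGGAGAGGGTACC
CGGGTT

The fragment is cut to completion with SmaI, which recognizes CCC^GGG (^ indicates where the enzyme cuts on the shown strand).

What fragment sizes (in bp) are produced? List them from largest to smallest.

141, 5 bp

The SmaI site (CCCGGG) starts at position 139.
SmaI cuts after base 3 of each site, so after position 141.
Linear molecule, 1 cut → 2 fragments:
  1–141 → 141 bp
  142–146 → 5 bp
Sorted largest to smallest: 141, 5 bp.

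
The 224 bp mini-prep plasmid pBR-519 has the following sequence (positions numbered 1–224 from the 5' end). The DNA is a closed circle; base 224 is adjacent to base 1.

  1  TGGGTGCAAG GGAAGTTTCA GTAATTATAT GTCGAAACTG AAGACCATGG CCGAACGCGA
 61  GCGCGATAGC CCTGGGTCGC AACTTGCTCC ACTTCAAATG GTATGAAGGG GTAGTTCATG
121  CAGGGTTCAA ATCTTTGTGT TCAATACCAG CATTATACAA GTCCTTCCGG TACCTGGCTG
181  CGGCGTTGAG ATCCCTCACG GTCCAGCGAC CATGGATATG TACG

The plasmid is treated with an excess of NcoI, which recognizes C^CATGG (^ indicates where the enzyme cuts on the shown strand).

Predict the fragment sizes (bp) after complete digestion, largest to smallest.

NcoI sites (CCATGG) start at positions 45, 210.
NcoI cuts after the first base of each site, so after positions 45, 210.
Circular molecule, 2 cuts → 2 fragments:
  46–210 → 165 bp
  211–224 then 1–45 → 14 + 45 = 59 bp
Sorted largest to smallest: 165, 59 bp.

165, 59 bp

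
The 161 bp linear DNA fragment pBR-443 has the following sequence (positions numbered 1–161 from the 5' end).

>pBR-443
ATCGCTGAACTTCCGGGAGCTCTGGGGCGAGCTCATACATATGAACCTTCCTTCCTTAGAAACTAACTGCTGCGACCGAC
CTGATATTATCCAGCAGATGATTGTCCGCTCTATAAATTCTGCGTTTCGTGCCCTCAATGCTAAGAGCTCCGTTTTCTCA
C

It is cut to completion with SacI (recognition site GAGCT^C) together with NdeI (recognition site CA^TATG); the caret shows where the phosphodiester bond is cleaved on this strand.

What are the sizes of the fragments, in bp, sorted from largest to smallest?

SacI sites (GAGCTC) start at positions 17, 29, 145.
SacI cuts after base 5 of each site (before the last base), so after positions 21, 33, 149.
The NdeI site (CATATG) starts at position 38.
NdeI cuts after base 2 of each site, so after position 39.
Combined cut positions: 21, 33, 39, 149.
Linear molecule, 4 cuts → 5 fragments:
  1–21 → 21 bp
  22–33 → 12 bp
  34–39 → 6 bp
  40–149 → 110 bp
  150–161 → 12 bp
Sorted largest to smallest: 110, 21, 12, 12, 6 bp.

110, 21, 12, 12, 6 bp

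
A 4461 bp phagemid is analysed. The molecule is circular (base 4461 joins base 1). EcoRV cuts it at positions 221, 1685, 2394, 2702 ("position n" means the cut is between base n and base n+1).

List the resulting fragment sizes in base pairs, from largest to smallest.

1980, 1464, 709, 308 bp

Circular molecule, 4 cuts → 4 fragments:
  1685 − 221 = 1464 bp
  2394 − 1685 = 709 bp
  2702 − 2394 = 308 bp
  wrap: 4461 − 2702 + 221 = 1980 bp
Sorted largest to smallest: 1980, 1464, 709, 308 bp.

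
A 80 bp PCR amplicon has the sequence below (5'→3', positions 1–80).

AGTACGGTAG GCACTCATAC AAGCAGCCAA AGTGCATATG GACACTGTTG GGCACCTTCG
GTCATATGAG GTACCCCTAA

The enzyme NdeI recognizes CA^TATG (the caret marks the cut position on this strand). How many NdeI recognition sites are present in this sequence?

CATATG occurs starting at positions 35, 63.
NdeI cuts at 2 sites.

2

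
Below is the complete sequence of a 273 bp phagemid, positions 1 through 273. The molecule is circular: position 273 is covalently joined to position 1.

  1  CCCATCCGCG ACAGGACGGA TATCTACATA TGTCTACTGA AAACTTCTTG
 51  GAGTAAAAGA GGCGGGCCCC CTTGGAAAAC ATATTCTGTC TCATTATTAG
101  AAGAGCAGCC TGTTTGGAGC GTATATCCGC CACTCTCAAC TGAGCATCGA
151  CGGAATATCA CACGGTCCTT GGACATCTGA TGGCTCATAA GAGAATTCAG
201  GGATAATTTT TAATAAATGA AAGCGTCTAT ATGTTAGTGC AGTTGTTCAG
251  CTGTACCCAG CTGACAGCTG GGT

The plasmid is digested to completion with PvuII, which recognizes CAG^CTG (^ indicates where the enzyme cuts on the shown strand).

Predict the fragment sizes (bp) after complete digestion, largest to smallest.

256, 10, 7 bp

PvuII sites (CAGCTG) start at positions 248, 258, 265.
PvuII cuts after base 3 of each site, so after positions 250, 260, 267.
Circular molecule, 3 cuts → 3 fragments:
  251–260 → 10 bp
  261–267 → 7 bp
  268–273 then 1–250 → 6 + 250 = 256 bp
Sorted largest to smallest: 256, 10, 7 bp.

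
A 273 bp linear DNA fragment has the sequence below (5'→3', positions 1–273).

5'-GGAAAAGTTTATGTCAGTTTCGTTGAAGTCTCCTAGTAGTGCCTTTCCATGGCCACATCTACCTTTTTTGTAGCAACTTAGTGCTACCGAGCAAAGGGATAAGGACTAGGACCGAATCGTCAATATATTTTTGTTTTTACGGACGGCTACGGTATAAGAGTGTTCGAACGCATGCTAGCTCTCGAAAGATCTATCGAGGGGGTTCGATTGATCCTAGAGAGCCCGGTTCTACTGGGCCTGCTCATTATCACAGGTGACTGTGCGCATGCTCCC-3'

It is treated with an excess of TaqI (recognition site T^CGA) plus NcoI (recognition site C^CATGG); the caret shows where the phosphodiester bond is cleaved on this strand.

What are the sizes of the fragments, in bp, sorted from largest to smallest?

TaqI sites (TCGA) start at positions 164, 182, 194, 204.
TaqI cuts after the first base of each site, so after positions 164, 182, 194, 204.
The NcoI site (CCATGG) starts at position 47.
NcoI cuts after the first base of each site, so after position 47.
Combined cut positions: 47, 164, 182, 194, 204.
Linear molecule, 5 cuts → 6 fragments:
  1–47 → 47 bp
  48–164 → 117 bp
  165–182 → 18 bp
  183–194 → 12 bp
  195–204 → 10 bp
  205–273 → 69 bp
Sorted largest to smallest: 117, 69, 47, 18, 12, 10 bp.

117, 69, 47, 18, 12, 10 bp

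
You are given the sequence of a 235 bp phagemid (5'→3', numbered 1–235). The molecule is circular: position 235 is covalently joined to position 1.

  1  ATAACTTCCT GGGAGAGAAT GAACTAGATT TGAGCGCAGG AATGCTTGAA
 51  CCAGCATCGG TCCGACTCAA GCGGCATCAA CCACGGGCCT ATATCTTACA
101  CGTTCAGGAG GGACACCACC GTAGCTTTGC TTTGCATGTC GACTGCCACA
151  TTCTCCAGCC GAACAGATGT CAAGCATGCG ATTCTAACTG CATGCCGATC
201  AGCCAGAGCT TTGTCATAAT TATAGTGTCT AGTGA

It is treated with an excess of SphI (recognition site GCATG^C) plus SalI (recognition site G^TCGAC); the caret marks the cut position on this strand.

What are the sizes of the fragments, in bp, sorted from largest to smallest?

179, 40, 16 bp

SphI sites (GCATGC) start at positions 174, 190.
SphI cuts after base 5 of each site (before the last base), so after positions 178, 194.
The SalI site (GTCGAC) starts at position 138.
SalI cuts after the first base of each site, so after position 138.
Combined cut positions: 138, 178, 194.
Circular molecule, 3 cuts → 3 fragments:
  139–178 → 40 bp
  179–194 → 16 bp
  195–235 then 1–138 → 41 + 138 = 179 bp
Sorted largest to smallest: 179, 40, 16 bp.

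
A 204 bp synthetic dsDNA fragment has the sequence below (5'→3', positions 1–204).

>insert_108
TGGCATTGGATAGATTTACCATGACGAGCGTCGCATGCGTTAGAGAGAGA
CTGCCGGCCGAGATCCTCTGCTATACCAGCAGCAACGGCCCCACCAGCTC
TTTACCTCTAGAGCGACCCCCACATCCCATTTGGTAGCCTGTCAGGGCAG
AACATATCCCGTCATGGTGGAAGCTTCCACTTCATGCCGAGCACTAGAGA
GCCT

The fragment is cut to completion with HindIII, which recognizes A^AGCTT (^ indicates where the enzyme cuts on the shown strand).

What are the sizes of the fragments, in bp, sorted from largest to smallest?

171, 33 bp

The HindIII site (AAGCTT) starts at position 171.
HindIII cuts after the first base of each site, so after position 171.
Linear molecule, 1 cut → 2 fragments:
  1–171 → 171 bp
  172–204 → 33 bp
Sorted largest to smallest: 171, 33 bp.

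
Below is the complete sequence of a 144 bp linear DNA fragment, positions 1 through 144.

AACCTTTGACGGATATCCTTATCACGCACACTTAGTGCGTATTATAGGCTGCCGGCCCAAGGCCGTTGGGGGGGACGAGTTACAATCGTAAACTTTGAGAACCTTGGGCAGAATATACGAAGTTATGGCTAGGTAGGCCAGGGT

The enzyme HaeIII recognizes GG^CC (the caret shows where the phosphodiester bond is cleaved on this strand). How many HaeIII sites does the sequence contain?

GGCC occurs starting at positions 54, 61, 136.
HaeIII cuts at 3 sites.

3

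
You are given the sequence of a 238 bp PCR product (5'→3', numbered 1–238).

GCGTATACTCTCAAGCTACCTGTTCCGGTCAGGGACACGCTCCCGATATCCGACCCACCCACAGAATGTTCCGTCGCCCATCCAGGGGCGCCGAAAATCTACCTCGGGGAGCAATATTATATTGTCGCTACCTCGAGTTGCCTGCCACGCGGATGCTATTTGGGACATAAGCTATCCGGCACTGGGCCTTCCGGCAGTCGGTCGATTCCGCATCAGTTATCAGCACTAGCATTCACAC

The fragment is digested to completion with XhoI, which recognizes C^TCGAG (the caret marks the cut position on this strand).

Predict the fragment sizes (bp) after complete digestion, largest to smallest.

132, 106 bp

The XhoI site (CTCGAG) starts at position 132.
XhoI cuts after the first base of each site, so after position 132.
Linear molecule, 1 cut → 2 fragments:
  1–132 → 132 bp
  133–238 → 106 bp
Sorted largest to smallest: 132, 106 bp.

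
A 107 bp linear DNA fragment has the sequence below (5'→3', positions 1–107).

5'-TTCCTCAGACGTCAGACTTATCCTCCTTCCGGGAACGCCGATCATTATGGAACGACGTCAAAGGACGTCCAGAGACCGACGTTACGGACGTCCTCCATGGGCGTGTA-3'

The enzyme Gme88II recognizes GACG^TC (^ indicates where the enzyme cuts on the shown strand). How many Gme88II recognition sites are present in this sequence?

4

GACGTC occurs starting at positions 8, 54, 64, 87.
Gme88II cuts at 4 sites.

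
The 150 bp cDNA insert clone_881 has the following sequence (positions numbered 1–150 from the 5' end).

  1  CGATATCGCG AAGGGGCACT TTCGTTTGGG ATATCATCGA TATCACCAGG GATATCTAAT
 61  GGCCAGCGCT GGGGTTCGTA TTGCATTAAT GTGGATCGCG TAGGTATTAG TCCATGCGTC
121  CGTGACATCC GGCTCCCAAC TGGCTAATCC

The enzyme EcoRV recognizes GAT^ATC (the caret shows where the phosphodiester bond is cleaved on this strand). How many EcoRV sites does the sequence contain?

GATATC occurs starting at positions 2, 30, 39, 51.
EcoRV cuts at 4 sites.

4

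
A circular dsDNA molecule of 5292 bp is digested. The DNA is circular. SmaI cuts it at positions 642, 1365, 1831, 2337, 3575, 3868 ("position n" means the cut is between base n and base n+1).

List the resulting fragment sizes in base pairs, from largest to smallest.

2066, 1238, 723, 506, 466, 293 bp

Circular molecule, 6 cuts → 6 fragments:
  1365 − 642 = 723 bp
  1831 − 1365 = 466 bp
  2337 − 1831 = 506 bp
  3575 − 2337 = 1238 bp
  3868 − 3575 = 293 bp
  wrap: 5292 − 3868 + 642 = 2066 bp
Sorted largest to smallest: 2066, 1238, 723, 506, 466, 293 bp.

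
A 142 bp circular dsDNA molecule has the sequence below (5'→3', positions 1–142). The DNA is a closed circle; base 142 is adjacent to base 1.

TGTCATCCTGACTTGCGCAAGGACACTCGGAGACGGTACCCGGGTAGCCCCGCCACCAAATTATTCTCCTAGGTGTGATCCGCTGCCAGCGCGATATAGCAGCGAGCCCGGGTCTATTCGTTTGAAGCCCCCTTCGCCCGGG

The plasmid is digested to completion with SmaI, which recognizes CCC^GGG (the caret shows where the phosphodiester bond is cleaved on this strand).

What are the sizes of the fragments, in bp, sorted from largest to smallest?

68, 44, 30 bp

SmaI sites (CCCGGG) start at positions 39, 107, 137.
SmaI cuts after base 3 of each site, so after positions 41, 109, 139.
Circular molecule, 3 cuts → 3 fragments:
  42–109 → 68 bp
  110–139 → 30 bp
  140–142 then 1–41 → 3 + 41 = 44 bp
Sorted largest to smallest: 68, 44, 30 bp.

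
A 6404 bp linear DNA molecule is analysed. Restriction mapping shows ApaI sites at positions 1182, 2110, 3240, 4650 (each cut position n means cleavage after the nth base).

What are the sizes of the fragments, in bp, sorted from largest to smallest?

Linear molecule, 4 cuts → 5 fragments:
  1182 − 0 = 1182 bp
  2110 − 1182 = 928 bp
  3240 − 2110 = 1130 bp
  4650 − 3240 = 1410 bp
  6404 − 4650 = 1754 bp
Sorted largest to smallest: 1754, 1410, 1182, 1130, 928 bp.

1754, 1410, 1182, 1130, 928 bp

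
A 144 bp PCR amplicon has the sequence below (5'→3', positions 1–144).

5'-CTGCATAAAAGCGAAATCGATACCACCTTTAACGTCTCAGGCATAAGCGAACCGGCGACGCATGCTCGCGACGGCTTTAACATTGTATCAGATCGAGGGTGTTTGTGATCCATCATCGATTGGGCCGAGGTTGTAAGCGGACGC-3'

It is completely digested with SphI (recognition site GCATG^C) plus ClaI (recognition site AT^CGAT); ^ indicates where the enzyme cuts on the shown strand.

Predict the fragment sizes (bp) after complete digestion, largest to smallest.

52, 47, 28, 17 bp

The SphI site (GCATGC) starts at position 60.
SphI cuts after base 5 of each site (before the last base), so after position 64.
ClaI sites (ATCGAT) start at positions 16, 115.
ClaI cuts after base 2 of each site, so after positions 17, 116.
Combined cut positions: 17, 64, 116.
Linear molecule, 3 cuts → 4 fragments:
  1–17 → 17 bp
  18–64 → 47 bp
  65–116 → 52 bp
  117–144 → 28 bp
Sorted largest to smallest: 52, 47, 28, 17 bp.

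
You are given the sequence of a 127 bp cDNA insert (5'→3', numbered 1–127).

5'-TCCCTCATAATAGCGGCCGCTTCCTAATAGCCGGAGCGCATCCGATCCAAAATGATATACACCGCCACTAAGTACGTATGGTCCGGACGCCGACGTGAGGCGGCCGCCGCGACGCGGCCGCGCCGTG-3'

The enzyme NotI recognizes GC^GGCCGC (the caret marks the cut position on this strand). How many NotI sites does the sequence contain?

GCGGCCGC occurs starting at positions 13, 100, 114.
NotI cuts at 3 sites.

3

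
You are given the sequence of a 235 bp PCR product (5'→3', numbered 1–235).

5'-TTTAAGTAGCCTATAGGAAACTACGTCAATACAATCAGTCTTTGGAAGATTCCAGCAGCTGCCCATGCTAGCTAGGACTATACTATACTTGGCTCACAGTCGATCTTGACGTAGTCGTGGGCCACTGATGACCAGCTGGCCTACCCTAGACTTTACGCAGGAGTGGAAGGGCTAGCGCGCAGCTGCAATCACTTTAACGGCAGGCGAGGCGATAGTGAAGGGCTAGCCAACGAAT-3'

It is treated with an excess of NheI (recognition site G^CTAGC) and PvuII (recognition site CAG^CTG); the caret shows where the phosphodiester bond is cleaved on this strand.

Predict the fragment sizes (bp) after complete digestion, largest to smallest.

68, 58, 40, 36, 13, 11, 9 bp

NheI sites (GCTAGC) start at positions 67, 171, 222.
NheI cuts after the first base of each site, so after positions 67, 171, 222.
PvuII sites (CAGCTG) start at positions 56, 133, 180.
PvuII cuts after base 3 of each site, so after positions 58, 135, 182.
Combined cut positions: 58, 67, 135, 171, 182, 222.
Linear molecule, 6 cuts → 7 fragments:
  1–58 → 58 bp
  59–67 → 9 bp
  68–135 → 68 bp
  136–171 → 36 bp
  172–182 → 11 bp
  183–222 → 40 bp
  223–235 → 13 bp
Sorted largest to smallest: 68, 58, 40, 36, 13, 11, 9 bp.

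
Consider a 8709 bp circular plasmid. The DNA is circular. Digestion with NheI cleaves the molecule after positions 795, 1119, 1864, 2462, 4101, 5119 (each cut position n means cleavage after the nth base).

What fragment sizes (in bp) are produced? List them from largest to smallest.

Circular molecule, 6 cuts → 6 fragments:
  1119 − 795 = 324 bp
  1864 − 1119 = 745 bp
  2462 − 1864 = 598 bp
  4101 − 2462 = 1639 bp
  5119 − 4101 = 1018 bp
  wrap: 8709 − 5119 + 795 = 4385 bp
Sorted largest to smallest: 4385, 1639, 1018, 745, 598, 324 bp.

4385, 1639, 1018, 745, 598, 324 bp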